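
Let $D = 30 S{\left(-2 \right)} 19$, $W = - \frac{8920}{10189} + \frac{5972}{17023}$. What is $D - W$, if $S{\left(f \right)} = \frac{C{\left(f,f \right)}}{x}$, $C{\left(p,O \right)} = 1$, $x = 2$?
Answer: $\frac{49523490347}{173447347} \approx 285.52$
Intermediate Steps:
$S{\left(f \right)} = \frac{1}{2}$ ($S{\left(f \right)} = 1 \cdot \frac{1}{2} = \frac{1}{2}$)
$W = - \frac{90996452}{173447347}$ ($W = \left(-8920\right) \frac{1}{10189} + 5972 \cdot \frac{1}{17023} = - \frac{8920}{10189} + \frac{5972}{17023} = - \frac{90996452}{173447347} \approx -0.52463$)
$D = 285$ ($D = 30 \cdot \frac{1}{2} \cdot 19 = 15 \cdot 19 = 285$)
$D - W = 285 - - \frac{90996452}{173447347} = 285 + \frac{90996452}{173447347} = \frac{49523490347}{173447347}$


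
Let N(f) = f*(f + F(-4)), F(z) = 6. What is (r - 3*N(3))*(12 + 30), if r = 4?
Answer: -3234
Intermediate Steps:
N(f) = f*(6 + f) (N(f) = f*(f + 6) = f*(6 + f))
(r - 3*N(3))*(12 + 30) = (4 - 9*(6 + 3))*(12 + 30) = (4 - 9*9)*42 = (4 - 3*27)*42 = (4 - 81)*42 = -77*42 = -3234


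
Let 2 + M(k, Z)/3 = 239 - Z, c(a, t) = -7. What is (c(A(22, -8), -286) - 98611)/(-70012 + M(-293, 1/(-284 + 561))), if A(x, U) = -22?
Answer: 13658593/9598190 ≈ 1.4230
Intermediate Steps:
M(k, Z) = 711 - 3*Z (M(k, Z) = -6 + 3*(239 - Z) = -6 + (717 - 3*Z) = 711 - 3*Z)
(c(A(22, -8), -286) - 98611)/(-70012 + M(-293, 1/(-284 + 561))) = (-7 - 98611)/(-70012 + (711 - 3/(-284 + 561))) = -98618/(-70012 + (711 - 3/277)) = -98618/(-70012 + 196944/277) = -98618/(-19196380/277) = -98618*(-277/19196380) = 13658593/9598190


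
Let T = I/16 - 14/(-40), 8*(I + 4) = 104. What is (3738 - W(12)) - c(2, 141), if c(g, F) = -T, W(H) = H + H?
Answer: 297193/80 ≈ 3714.9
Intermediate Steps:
I = 9 (I = -4 + (1/8)*104 = -4 + 13 = 9)
W(H) = 2*H
T = 73/80 (T = 9/16 - 14/(-40) = 9*(1/16) - 14*(-1/40) = 9/16 + 7/20 = 73/80 ≈ 0.91250)
c(g, F) = -73/80 (c(g, F) = -1*73/80 = -73/80)
(3738 - W(12)) - c(2, 141) = (3738 - 2*12) - 1*(-73/80) = (3738 - 1*24) + 73/80 = (3738 - 24) + 73/80 = 3714 + 73/80 = 297193/80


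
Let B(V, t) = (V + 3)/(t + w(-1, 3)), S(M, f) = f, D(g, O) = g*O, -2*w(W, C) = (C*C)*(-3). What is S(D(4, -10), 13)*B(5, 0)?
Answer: 208/27 ≈ 7.7037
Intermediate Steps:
w(W, C) = 3*C²/2 (w(W, C) = -C*C*(-3)/2 = -C²*(-3)/2 = -(-3)*C²/2 = 3*C²/2)
D(g, O) = O*g
B(V, t) = (3 + V)/(27/2 + t) (B(V, t) = (V + 3)/(t + (3/2)*3²) = (3 + V)/(t + (3/2)*9) = (3 + V)/(t + 27/2) = (3 + V)/(27/2 + t))
S(D(4, -10), 13)*B(5, 0) = 13*(2*(3 + 5)/(27 + 2*0)) = 13*(2*8/(27 + 0)) = 13*(2*8/27) = 13*(2*(1/27)*8) = 13*(16/27) = 208/27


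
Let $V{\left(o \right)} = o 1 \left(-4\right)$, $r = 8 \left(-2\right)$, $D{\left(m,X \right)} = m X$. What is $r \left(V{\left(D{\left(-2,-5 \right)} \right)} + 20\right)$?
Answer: $320$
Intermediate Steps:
$D{\left(m,X \right)} = X m$
$r = -16$
$V{\left(o \right)} = - 4 o$ ($V{\left(o \right)} = o \left(-4\right) = - 4 o$)
$r \left(V{\left(D{\left(-2,-5 \right)} \right)} + 20\right) = - 16 \left(- 4 \left(\left(-5\right) \left(-2\right)\right) + 20\right) = - 16 \left(\left(-4\right) 10 + 20\right) = - 16 \left(-40 + 20\right) = \left(-16\right) \left(-20\right) = 320$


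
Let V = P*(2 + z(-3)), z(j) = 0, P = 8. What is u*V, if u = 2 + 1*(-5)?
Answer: -48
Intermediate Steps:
u = -3 (u = 2 - 5 = -3)
V = 16 (V = 8*(2 + 0) = 8*2 = 16)
u*V = -3*16 = -48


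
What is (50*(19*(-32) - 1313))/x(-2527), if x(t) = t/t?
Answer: -96050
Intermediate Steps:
x(t) = 1
(50*(19*(-32) - 1313))/x(-2527) = (50*(19*(-32) - 1313))/1 = (50*(-608 - 1313))*1 = (50*(-1921))*1 = -96050*1 = -96050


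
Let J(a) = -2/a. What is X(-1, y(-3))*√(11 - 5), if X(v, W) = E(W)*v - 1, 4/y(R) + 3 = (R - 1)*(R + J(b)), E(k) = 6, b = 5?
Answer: -7*√6 ≈ -17.146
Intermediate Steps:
y(R) = 4/(-3 + (-1 + R)*(-⅖ + R)) (y(R) = 4/(-3 + (R - 1)*(R - 2/5)) = 4/(-3 + (-1 + R)*(R - 2*⅕)) = 4/(-3 + (-1 + R)*(R - ⅖)) = 4/(-3 + (-1 + R)*(-⅖ + R)))
X(v, W) = -1 + 6*v (X(v, W) = 6*v - 1 = -1 + 6*v)
X(-1, y(-3))*√(11 - 5) = (-1 + 6*(-1))*√(11 - 5) = (-1 - 6)*√6 = -7*√6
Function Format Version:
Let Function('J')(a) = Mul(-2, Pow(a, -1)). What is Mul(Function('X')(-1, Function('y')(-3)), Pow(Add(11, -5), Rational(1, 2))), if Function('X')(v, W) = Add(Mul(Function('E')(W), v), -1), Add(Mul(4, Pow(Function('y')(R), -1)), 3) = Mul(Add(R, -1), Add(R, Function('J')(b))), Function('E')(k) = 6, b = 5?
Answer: Mul(-7, Pow(6, Rational(1, 2))) ≈ -17.146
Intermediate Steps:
Function('y')(R) = Mul(4, Pow(Add(-3, Mul(Add(-1, R), Add(Rational(-2, 5), R))), -1)) (Function('y')(R) = Mul(4, Pow(Add(-3, Mul(Add(R, -1), Add(R, Mul(-2, Pow(5, -1))))), -1)) = Mul(4, Pow(Add(-3, Mul(Add(-1, R), Add(R, Mul(-2, Rational(1, 5))))), -1)) = Mul(4, Pow(Add(-3, Mul(Add(-1, R), Add(R, Rational(-2, 5)))), -1)) = Mul(4, Pow(Add(-3, Mul(Add(-1, R), Add(Rational(-2, 5), R))), -1)))
Function('X')(v, W) = Add(-1, Mul(6, v)) (Function('X')(v, W) = Add(Mul(6, v), -1) = Add(-1, Mul(6, v)))
Mul(Function('X')(-1, Function('y')(-3)), Pow(Add(11, -5), Rational(1, 2))) = Mul(Add(-1, Mul(6, -1)), Pow(Add(11, -5), Rational(1, 2))) = Mul(Add(-1, -6), Pow(6, Rational(1, 2))) = Mul(-7, Pow(6, Rational(1, 2)))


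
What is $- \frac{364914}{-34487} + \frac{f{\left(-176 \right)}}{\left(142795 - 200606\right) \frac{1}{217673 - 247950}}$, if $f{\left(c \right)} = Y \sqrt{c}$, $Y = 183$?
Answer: $\frac{364914}{34487} + \frac{1704828 i \sqrt{11}}{4447} \approx 10.581 + 1271.5 i$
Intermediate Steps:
$f{\left(c \right)} = 183 \sqrt{c}$
$- \frac{364914}{-34487} + \frac{f{\left(-176 \right)}}{\left(142795 - 200606\right) \frac{1}{217673 - 247950}} = - \frac{364914}{-34487} + \frac{183 \sqrt{-176}}{\left(142795 - 200606\right) \frac{1}{217673 - 247950}} = \left(-364914\right) \left(- \frac{1}{34487}\right) + \frac{183 \cdot 4 i \sqrt{11}}{\left(-57811\right) \frac{1}{-30277}} = \frac{364914}{34487} + \frac{732 i \sqrt{11}}{\left(-57811\right) \left(- \frac{1}{30277}\right)} = \frac{364914}{34487} + \frac{732 i \sqrt{11}}{\frac{4447}{2329}} = \frac{364914}{34487} + 732 i \sqrt{11} \cdot \frac{2329}{4447} = \frac{364914}{34487} + \frac{1704828 i \sqrt{11}}{4447}$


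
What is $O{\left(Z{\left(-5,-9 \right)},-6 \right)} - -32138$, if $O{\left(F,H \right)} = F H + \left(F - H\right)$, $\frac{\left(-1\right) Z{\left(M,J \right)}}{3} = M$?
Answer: $32069$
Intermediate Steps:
$Z{\left(M,J \right)} = - 3 M$
$O{\left(F,H \right)} = F - H + F H$
$O{\left(Z{\left(-5,-9 \right)},-6 \right)} - -32138 = \left(\left(-3\right) \left(-5\right) - -6 + \left(-3\right) \left(-5\right) \left(-6\right)\right) - -32138 = \left(15 + 6 + 15 \left(-6\right)\right) + 32138 = \left(15 + 6 - 90\right) + 32138 = -69 + 32138 = 32069$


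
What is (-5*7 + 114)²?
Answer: 6241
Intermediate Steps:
(-5*7 + 114)² = (-35 + 114)² = 79² = 6241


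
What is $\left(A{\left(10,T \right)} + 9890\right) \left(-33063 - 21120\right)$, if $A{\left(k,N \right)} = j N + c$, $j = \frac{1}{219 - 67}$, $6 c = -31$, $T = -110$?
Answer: $- \frac{40701854197}{76} \approx -5.3555 \cdot 10^{8}$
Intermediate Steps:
$c = - \frac{31}{6}$ ($c = \frac{1}{6} \left(-31\right) = - \frac{31}{6} \approx -5.1667$)
$j = \frac{1}{152} \approx 0.0065789$
$A{\left(k,N \right)} = - \frac{31}{6} + \frac{N}{152}$ ($A{\left(k,N \right)} = \frac{N}{152} - \frac{31}{6} = - \frac{31}{6} + \frac{N}{152}$)
$\left(A{\left(10,T \right)} + 9890\right) \left(-33063 - 21120\right) = \left(\left(- \frac{31}{6} + \frac{1}{152} \left(-110\right)\right) + 9890\right) \left(-33063 - 21120\right) = \left(\left(- \frac{31}{6} - \frac{55}{76}\right) + 9890\right) \left(-54183\right) = \left(- \frac{1343}{228} + 9890\right) \left(-54183\right) = \frac{2253577}{228} \left(-54183\right) = - \frac{40701854197}{76}$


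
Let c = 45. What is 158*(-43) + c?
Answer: -6749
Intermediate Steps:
158*(-43) + c = 158*(-43) + 45 = -6794 + 45 = -6749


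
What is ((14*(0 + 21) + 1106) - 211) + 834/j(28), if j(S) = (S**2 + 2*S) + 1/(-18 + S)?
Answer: 9997129/8401 ≈ 1190.0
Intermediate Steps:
j(S) = S**2 + 1/(-18 + S) + 2*S
((14*(0 + 21) + 1106) - 211) + 834/j(28) = ((14*(0 + 21) + 1106) - 211) + 834/(((1 + 28**3 - 36*28 - 16*28**2)/(-18 + 28))) = ((14*21 + 1106) - 211) + 834/(((1 + 21952 - 1008 - 16*784)/10)) = ((294 + 1106) - 211) + 834/(((1 + 21952 - 1008 - 12544)/10)) = (1400 - 211) + 834/(((1/10)*8401)) = 1189 + 834/(8401/10) = 1189 + 834*(10/8401) = 1189 + 8340/8401 = 9997129/8401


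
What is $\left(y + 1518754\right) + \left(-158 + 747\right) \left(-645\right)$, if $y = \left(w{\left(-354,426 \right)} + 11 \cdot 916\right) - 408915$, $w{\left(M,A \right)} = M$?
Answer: $739656$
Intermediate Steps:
$y = -399193$ ($y = \left(-354 + 11 \cdot 916\right) - 408915 = \left(-354 + 10076\right) - 408915 = 9722 - 408915 = -399193$)
$\left(y + 1518754\right) + \left(-158 + 747\right) \left(-645\right) = \left(-399193 + 1518754\right) + \left(-158 + 747\right) \left(-645\right) = 1119561 + 589 \left(-645\right) = 1119561 - 379905 = 739656$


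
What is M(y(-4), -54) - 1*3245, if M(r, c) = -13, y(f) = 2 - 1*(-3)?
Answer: -3258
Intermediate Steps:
y(f) = 5 (y(f) = 2 + 3 = 5)
M(y(-4), -54) - 1*3245 = -13 - 1*3245 = -13 - 3245 = -3258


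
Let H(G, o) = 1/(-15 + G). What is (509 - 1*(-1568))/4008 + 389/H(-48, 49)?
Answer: -98221979/4008 ≈ -24506.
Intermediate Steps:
(509 - 1*(-1568))/4008 + 389/H(-48, 49) = (509 - 1*(-1568))/4008 + 389/(1/(-15 - 48)) = (509 + 1568)*(1/4008) + 389/(1/(-63)) = 2077*(1/4008) + 389/(-1/63) = 2077/4008 + 389*(-63) = 2077/4008 - 24507 = -98221979/4008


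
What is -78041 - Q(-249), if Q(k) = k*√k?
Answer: -78041 + 249*I*√249 ≈ -78041.0 + 3929.2*I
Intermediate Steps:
Q(k) = k^(3/2)
-78041 - Q(-249) = -78041 - (-249)^(3/2) = -78041 - (-249)*I*√249 = -78041 + 249*I*√249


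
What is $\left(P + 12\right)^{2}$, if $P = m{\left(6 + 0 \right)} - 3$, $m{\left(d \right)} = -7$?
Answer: $4$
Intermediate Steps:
$P = -10$ ($P = -7 - 3 = -10$)
$\left(P + 12\right)^{2} = \left(-10 + 12\right)^{2} = 2^{2} = 4$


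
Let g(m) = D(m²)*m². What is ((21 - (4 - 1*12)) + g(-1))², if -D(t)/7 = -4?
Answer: 3249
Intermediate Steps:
D(t) = 28 (D(t) = -7*(-4) = 28)
g(m) = 28*m²
((21 - (4 - 1*12)) + g(-1))² = ((21 - (4 - 1*12)) + 28*(-1)²)² = ((21 - (4 - 12)) + 28*1)² = ((21 - 1*(-8)) + 28)² = ((21 + 8) + 28)² = (29 + 28)² = 57² = 3249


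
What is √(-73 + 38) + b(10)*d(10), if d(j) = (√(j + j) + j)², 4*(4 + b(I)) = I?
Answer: -180 - 60*√5 + I*√35 ≈ -314.16 + 5.9161*I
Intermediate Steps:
b(I) = -4 + I/4
d(j) = (j + √2*√j)² (d(j) = (√(2*j) + j)² = (√2*√j + j)² = (j + √2*√j)²)
√(-73 + 38) + b(10)*d(10) = √(-73 + 38) + (-4 + (¼)*10)*(10 + √2*√10)² = √(-35) + (-4 + 5/2)*(10 + 2*√5)² = I*√35 - 3*(10 + 2*√5)²/2 = -3*(10 + 2*√5)²/2 + I*√35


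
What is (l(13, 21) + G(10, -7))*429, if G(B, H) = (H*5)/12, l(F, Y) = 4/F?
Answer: -4477/4 ≈ -1119.3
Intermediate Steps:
G(B, H) = 5*H/12 (G(B, H) = (5*H)*(1/12) = 5*H/12)
(l(13, 21) + G(10, -7))*429 = (4/13 + (5/12)*(-7))*429 = (4*(1/13) - 35/12)*429 = (4/13 - 35/12)*429 = -407/156*429 = -4477/4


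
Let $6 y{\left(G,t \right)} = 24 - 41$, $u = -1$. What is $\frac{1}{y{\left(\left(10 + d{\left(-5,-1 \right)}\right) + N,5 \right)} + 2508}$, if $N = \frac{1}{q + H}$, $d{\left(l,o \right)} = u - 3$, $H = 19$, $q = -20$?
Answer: $\frac{6}{15031} \approx 0.00039918$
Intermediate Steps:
$d{\left(l,o \right)} = -4$ ($d{\left(l,o \right)} = -1 - 3 = -4$)
$N = -1$ ($N = \frac{1}{-20 + 19} = \frac{1}{-1} = -1$)
$y{\left(G,t \right)} = - \frac{17}{6}$ ($y{\left(G,t \right)} = \frac{24 - 41}{6} = \frac{1}{6} \left(-17\right) = - \frac{17}{6}$)
$\frac{1}{y{\left(\left(10 + d{\left(-5,-1 \right)}\right) + N,5 \right)} + 2508} = \frac{1}{- \frac{17}{6} + 2508} = \frac{1}{\frac{15031}{6}} = \frac{6}{15031}$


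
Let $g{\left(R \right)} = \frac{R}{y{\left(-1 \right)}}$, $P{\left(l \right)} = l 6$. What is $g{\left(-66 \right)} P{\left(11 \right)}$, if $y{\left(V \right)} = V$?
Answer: $4356$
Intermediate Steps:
$P{\left(l \right)} = 6 l$
$g{\left(R \right)} = - R$ ($g{\left(R \right)} = \frac{R}{-1} = R \left(-1\right) = - R$)
$g{\left(-66 \right)} P{\left(11 \right)} = \left(-1\right) \left(-66\right) 6 \cdot 11 = 66 \cdot 66 = 4356$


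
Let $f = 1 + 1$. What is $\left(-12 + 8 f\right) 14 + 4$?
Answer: $60$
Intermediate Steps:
$f = 2$
$\left(-12 + 8 f\right) 14 + 4 = \left(-12 + 8 \cdot 2\right) 14 + 4 = \left(-12 + 16\right) 14 + 4 = 4 \cdot 14 + 4 = 56 + 4 = 60$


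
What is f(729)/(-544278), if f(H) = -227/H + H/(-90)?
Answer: 61319/3967786620 ≈ 1.5454e-5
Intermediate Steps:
f(H) = -227/H - H/90 (f(H) = -227/H + H*(-1/90) = -227/H - H/90)
f(729)/(-544278) = (-227/729 - 1/90*729)/(-544278) = (-227*1/729 - 81/10)*(-1/544278) = (-227/729 - 81/10)*(-1/544278) = -61319/7290*(-1/544278) = 61319/3967786620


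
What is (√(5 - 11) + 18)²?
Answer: (18 + I*√6)² ≈ 318.0 + 88.182*I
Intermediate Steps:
(√(5 - 11) + 18)² = (√(-6) + 18)² = (I*√6 + 18)² = (18 + I*√6)²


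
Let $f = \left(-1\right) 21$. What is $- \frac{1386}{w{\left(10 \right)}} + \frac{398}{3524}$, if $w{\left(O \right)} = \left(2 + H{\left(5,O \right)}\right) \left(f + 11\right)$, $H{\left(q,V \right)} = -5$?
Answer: $- \frac{406027}{8810} \approx -46.087$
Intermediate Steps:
$f = -21$
$w{\left(O \right)} = 30$ ($w{\left(O \right)} = \left(2 - 5\right) \left(-21 + 11\right) = \left(-3\right) \left(-10\right) = 30$)
$- \frac{1386}{w{\left(10 \right)}} + \frac{398}{3524} = - \frac{1386}{30} + \frac{398}{3524} = \left(-1386\right) \frac{1}{30} + 398 \cdot \frac{1}{3524} = - \frac{231}{5} + \frac{199}{1762} = - \frac{406027}{8810}$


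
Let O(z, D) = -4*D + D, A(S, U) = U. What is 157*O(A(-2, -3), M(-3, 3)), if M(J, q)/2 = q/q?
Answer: -942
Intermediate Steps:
M(J, q) = 2 (M(J, q) = 2*(q/q) = 2*1 = 2)
O(z, D) = -3*D
157*O(A(-2, -3), M(-3, 3)) = 157*(-3*2) = 157*(-6) = -942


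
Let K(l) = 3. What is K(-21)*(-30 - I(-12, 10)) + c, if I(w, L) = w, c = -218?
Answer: -272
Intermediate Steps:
K(-21)*(-30 - I(-12, 10)) + c = 3*(-30 - 1*(-12)) - 218 = 3*(-30 + 12) - 218 = 3*(-18) - 218 = -54 - 218 = -272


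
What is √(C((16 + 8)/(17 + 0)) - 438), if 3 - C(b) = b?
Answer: I*√126123/17 ≈ 20.89*I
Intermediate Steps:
C(b) = 3 - b
√(C((16 + 8)/(17 + 0)) - 438) = √((3 - (16 + 8)/(17 + 0)) - 438) = √((3 - 24/17) - 438) = √(27/17 - 438) = √(-7419/17) = I*√126123/17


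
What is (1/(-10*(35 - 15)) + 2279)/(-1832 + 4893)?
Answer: 455799/612200 ≈ 0.74453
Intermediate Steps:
(1/(-10*(35 - 15)) + 2279)/(-1832 + 4893) = (1/(-10*20) + 2279)/3061 = (1/(-200) + 2279)*(1/3061) = (-1/200 + 2279)*(1/3061) = (455799/200)*(1/3061) = 455799/612200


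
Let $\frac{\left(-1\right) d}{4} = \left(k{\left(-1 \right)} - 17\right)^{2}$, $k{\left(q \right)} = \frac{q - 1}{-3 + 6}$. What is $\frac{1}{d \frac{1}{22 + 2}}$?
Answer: $- \frac{54}{2809} \approx -0.019224$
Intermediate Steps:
$k{\left(q \right)} = - \frac{1}{3} + \frac{q}{3}$ ($k{\left(q \right)} = \frac{-1 + q}{3} = \left(-1 + q\right) \frac{1}{3} = - \frac{1}{3} + \frac{q}{3}$)
$d = - \frac{11236}{9}$ ($d = - 4 \left(\left(- \frac{1}{3} + \frac{1}{3} \left(-1\right)\right) - 17\right)^{2} = - 4 \left(\left(- \frac{1}{3} - \frac{1}{3}\right) - 17\right)^{2} = - 4 \left(- \frac{2}{3} - 17\right)^{2} = - 4 \left(- \frac{53}{3}\right)^{2} = \left(-4\right) \frac{2809}{9} = - \frac{11236}{9} \approx -1248.4$)
$\frac{1}{d \frac{1}{22 + 2}} = \frac{1}{\left(- \frac{11236}{9}\right) \frac{1}{22 + 2}} = \frac{1}{\left(- \frac{11236}{9}\right) \frac{1}{24}} = \frac{1}{- \frac{2809}{54}} = - \frac{54}{2809}$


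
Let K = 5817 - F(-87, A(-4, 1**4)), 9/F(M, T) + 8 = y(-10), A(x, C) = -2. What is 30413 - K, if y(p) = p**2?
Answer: 2262841/92 ≈ 24596.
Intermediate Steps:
F(M, T) = 9/92 (F(M, T) = 9/(-8 + (-10)**2) = 9/(-8 + 100) = 9/92)
K = 535155/92 (K = 5817 - 1*9/92 = 5817 - 9/92 = 535155/92 ≈ 5816.9)
30413 - K = 30413 - 1*535155/92 = 30413 - 535155/92 = 2262841/92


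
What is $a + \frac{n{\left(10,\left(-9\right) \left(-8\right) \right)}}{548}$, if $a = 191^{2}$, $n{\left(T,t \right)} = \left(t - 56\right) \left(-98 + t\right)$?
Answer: $\frac{4997793}{137} \approx 36480.0$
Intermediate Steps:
$n{\left(T,t \right)} = \left(-98 + t\right) \left(-56 + t\right)$ ($n{\left(T,t \right)} = \left(-56 + t\right) \left(-98 + t\right) = \left(-98 + t\right) \left(-56 + t\right)$)
$a = 36481$
$a + \frac{n{\left(10,\left(-9\right) \left(-8\right) \right)}}{548} = 36481 + \frac{5488 + \left(\left(-9\right) \left(-8\right)\right)^{2} - 154 \left(\left(-9\right) \left(-8\right)\right)}{548} = 36481 + \left(5488 + 72^{2} - 11088\right) \frac{1}{548} = 36481 + \left(5488 + 5184 - 11088\right) \frac{1}{548} = 36481 - \frac{104}{137} = \frac{4997793}{137}$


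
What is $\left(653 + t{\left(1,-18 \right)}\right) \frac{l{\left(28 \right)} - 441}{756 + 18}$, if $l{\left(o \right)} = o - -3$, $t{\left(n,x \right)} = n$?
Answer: $- \frac{44690}{129} \approx -346.43$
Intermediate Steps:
$l{\left(o \right)} = 3 + o$ ($l{\left(o \right)} = o + 3 = 3 + o$)
$\left(653 + t{\left(1,-18 \right)}\right) \frac{l{\left(28 \right)} - 441}{756 + 18} = \left(653 + 1\right) \frac{\left(3 + 28\right) - 441}{756 + 18} = 654 \frac{31 - 441}{774} = 654 \left(\left(-410\right) \frac{1}{774}\right) = 654 \left(- \frac{205}{387}\right) = - \frac{44690}{129}$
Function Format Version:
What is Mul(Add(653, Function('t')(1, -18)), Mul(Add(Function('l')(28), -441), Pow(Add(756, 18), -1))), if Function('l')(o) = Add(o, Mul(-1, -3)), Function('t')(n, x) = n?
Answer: Rational(-44690, 129) ≈ -346.43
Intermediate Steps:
Function('l')(o) = Add(3, o) (Function('l')(o) = Add(o, 3) = Add(3, o))
Mul(Add(653, Function('t')(1, -18)), Mul(Add(Function('l')(28), -441), Pow(Add(756, 18), -1))) = Mul(Add(653, 1), Mul(Add(Add(3, 28), -441), Pow(Add(756, 18), -1))) = Mul(654, Mul(Add(31, -441), Pow(774, -1))) = Mul(654, Mul(-410, Rational(1, 774))) = Mul(654, Rational(-205, 387)) = Rational(-44690, 129)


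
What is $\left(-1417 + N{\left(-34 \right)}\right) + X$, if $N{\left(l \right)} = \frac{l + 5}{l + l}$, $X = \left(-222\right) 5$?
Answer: $- \frac{171807}{68} \approx -2526.6$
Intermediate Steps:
$X = -1110$
$N{\left(l \right)} = \frac{5 + l}{2 l}$
$\left(-1417 + N{\left(-34 \right)}\right) + X = \left(-1417 + \frac{5 - 34}{2 \left(-34\right)}\right) - 1110 = \left(-1417 + \frac{1}{2} \left(- \frac{1}{34}\right) \left(-29\right)\right) - 1110 = \left(-1417 + \frac{29}{68}\right) - 1110 = - \frac{96327}{68} - 1110 = - \frac{171807}{68}$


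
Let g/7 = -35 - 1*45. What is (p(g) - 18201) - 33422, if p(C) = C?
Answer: -52183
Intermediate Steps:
g = -560 (g = 7*(-35 - 1*45) = 7*(-35 - 45) = 7*(-80) = -560)
(p(g) - 18201) - 33422 = (-560 - 18201) - 33422 = -18761 - 33422 = -52183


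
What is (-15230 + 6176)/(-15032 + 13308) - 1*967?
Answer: -829027/862 ≈ -961.75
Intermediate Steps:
(-15230 + 6176)/(-15032 + 13308) - 1*967 = -9054/(-1724) - 967 = -9054*(-1/1724) - 967 = 4527/862 - 967 = -829027/862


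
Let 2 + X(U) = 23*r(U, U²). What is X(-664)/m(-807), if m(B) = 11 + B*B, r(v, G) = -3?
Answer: -71/651260 ≈ -0.00010902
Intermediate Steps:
X(U) = -71 (X(U) = -2 + 23*(-3) = -2 - 69 = -71)
m(B) = 11 + B²
X(-664)/m(-807) = -71/(11 + (-807)²) = -71/(11 + 651249) = -71/651260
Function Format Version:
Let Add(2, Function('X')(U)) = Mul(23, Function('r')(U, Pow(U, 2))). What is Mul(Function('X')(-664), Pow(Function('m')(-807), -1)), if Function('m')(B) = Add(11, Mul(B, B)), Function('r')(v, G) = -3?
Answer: Rational(-71, 651260) ≈ -0.00010902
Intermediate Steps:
Function('X')(U) = -71 (Function('X')(U) = Add(-2, Mul(23, -3)) = Add(-2, -69) = -71)
Function('m')(B) = Add(11, Pow(B, 2))
Mul(Function('X')(-664), Pow(Function('m')(-807), -1)) = Mul(-71, Pow(Add(11, Pow(-807, 2)), -1)) = Mul(-71, Pow(Add(11, 651249), -1)) = Mul(-71, Pow(651260, -1)) = Mul(-71, Rational(1, 651260)) = Rational(-71, 651260)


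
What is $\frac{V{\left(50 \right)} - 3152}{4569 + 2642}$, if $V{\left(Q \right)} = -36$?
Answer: $- \frac{3188}{7211} \approx -0.4421$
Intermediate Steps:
$\frac{V{\left(50 \right)} - 3152}{4569 + 2642} = \frac{-36 - 3152}{4569 + 2642} = - \frac{3188}{7211}$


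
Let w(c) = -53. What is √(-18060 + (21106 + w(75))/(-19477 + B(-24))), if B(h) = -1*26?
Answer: I*√763315419911/6501 ≈ 134.39*I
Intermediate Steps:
B(h) = -26
√(-18060 + (21106 + w(75))/(-19477 + B(-24))) = √(-18060 + (21106 - 53)/(-19477 - 26)) = √(-18060 + 21053/(-19503)) = √(-18060 + 21053*(-1/19503)) = √(-18060 - 21053/19503) = √(-352245233/19503) = I*√763315419911/6501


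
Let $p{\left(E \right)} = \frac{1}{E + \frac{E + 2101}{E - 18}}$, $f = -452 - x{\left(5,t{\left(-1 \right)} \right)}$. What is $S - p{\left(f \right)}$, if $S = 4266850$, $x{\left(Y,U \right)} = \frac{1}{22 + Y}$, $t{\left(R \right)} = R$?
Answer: $\frac{666037146963307}{156095749} \approx 4.2668 \cdot 10^{6}$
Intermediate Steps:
$f = - \frac{12205}{27}$ ($f = -452 - \frac{1}{22 + 5} = -452 - \frac{1}{27} = - \frac{12205}{27} \approx -452.04$)
$p{\left(E \right)} = \frac{1}{E + \frac{2101 + E}{-18 + E}}$
$S - p{\left(f \right)} = 4266850 - \frac{-18 - \frac{12205}{27}}{2101 + \left(- \frac{12205}{27}\right)^{2} - - \frac{207485}{27}} = 4266850 - \frac{1}{2101 + \frac{148962025}{729} + \frac{207485}{27}} \left(- \frac{12691}{27}\right) = 4266850 - \frac{1}{\frac{156095749}{729}} \left(- \frac{12691}{27}\right) = 4266850 - \frac{729}{156095749} \left(- \frac{12691}{27}\right) = 4266850 - - \frac{342657}{156095749} = 4266850 + \frac{342657}{156095749} = \frac{666037146963307}{156095749}$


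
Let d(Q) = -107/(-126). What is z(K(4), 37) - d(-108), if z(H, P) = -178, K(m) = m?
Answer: -22535/126 ≈ -178.85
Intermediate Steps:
d(Q) = 107/126 (d(Q) = -107*(-1/126) = 107/126)
z(K(4), 37) - d(-108) = -178 - 1*107/126 = -178 - 107/126 = -22535/126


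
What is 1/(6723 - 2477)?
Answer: 1/4246 ≈ 0.00023552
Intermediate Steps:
1/(6723 - 2477) = 1/4246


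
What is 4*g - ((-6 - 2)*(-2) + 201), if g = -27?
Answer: -325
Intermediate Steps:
4*g - ((-6 - 2)*(-2) + 201) = 4*(-27) - ((-6 - 2)*(-2) + 201) = -108 - (-8*(-2) + 201) = -108 - (16 + 201) = -108 - 1*217 = -108 - 217 = -325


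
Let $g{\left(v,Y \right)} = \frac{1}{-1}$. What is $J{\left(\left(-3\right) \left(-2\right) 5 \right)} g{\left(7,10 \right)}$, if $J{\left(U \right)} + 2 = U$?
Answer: $-28$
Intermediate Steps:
$g{\left(v,Y \right)} = -1$
$J{\left(U \right)} = -2 + U$
$J{\left(\left(-3\right) \left(-2\right) 5 \right)} g{\left(7,10 \right)} = \left(-2 + \left(-3\right) \left(-2\right) 5\right) \left(-1\right) = \left(-2 + 6 \cdot 5\right) \left(-1\right) = \left(-2 + 30\right) \left(-1\right) = 28 \left(-1\right) = -28$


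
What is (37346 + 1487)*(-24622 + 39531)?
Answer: 578961197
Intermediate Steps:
(37346 + 1487)*(-24622 + 39531) = 38833*14909 = 578961197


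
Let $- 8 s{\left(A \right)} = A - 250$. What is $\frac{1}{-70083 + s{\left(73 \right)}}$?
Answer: $- \frac{8}{560487} \approx -1.4273 \cdot 10^{-5}$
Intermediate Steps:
$s{\left(A \right)} = \frac{125}{4} - \frac{A}{8}$ ($s{\left(A \right)} = - \frac{A - 250}{8} = - \frac{-250 + A}{8} = \frac{125}{4} - \frac{A}{8}$)
$\frac{1}{-70083 + s{\left(73 \right)}} = \frac{1}{-70083 + \left(\frac{125}{4} - \frac{73}{8}\right)} = \frac{1}{-70083 + \frac{177}{8}} = \frac{1}{- \frac{560487}{8}} = - \frac{8}{560487}$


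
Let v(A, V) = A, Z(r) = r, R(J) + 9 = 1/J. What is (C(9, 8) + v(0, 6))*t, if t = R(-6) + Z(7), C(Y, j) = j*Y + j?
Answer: -520/3 ≈ -173.33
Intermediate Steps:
R(J) = -9 + 1/J
C(Y, j) = j + Y*j (C(Y, j) = Y*j + j = j + Y*j)
t = -13/6 (t = (-9 + 1/(-6)) + 7 = (-9 - ⅙) + 7 = -55/6 + 7 = -13/6 ≈ -2.1667)
(C(9, 8) + v(0, 6))*t = (8*(1 + 9) + 0)*(-13/6) = (8*10 + 0)*(-13/6) = (80 + 0)*(-13/6) = 80*(-13/6) = -520/3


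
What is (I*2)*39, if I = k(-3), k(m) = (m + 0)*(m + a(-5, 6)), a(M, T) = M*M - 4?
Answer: -4212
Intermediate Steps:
a(M, T) = -4 + M² (a(M, T) = M² - 4 = -4 + M²)
k(m) = m*(21 + m) (k(m) = (m + 0)*(m + (-4 + (-5)²)) = m*(m + (-4 + 25)) = m*(m + 21) = m*(21 + m))
I = -54 (I = -3*(21 - 3) = -3*18 = -54)
(I*2)*39 = -54*2*39 = -108*39 = -4212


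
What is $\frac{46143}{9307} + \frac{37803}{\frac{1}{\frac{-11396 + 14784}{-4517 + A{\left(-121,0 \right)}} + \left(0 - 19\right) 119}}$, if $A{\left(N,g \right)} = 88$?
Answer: $- \frac{3524431762699650}{41220703} \approx -8.5501 \cdot 10^{7}$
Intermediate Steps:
$\frac{46143}{9307} + \frac{37803}{\frac{1}{\frac{-11396 + 14784}{-4517 + A{\left(-121,0 \right)}} + \left(0 - 19\right) 119}} = \frac{46143}{9307} + \frac{37803}{\frac{1}{\frac{-11396 + 14784}{-4517 + 88} + \left(0 - 19\right) 119}} = 46143 \cdot \frac{1}{9307} + \frac{37803}{\frac{1}{\frac{3388}{-4429} + \left(0 - 19\right) 119}} = \frac{46143}{9307} + \frac{37803}{\frac{1}{3388 \left(- \frac{1}{4429}\right) - 2261}} = \frac{46143}{9307} + \frac{37803}{\frac{1}{- \frac{3388}{4429} - 2261}} = \frac{46143}{9307} + \frac{37803}{\frac{1}{- \frac{10017357}{4429}}} = \frac{46143}{9307} + \frac{37803}{- \frac{4429}{10017357}} = \frac{46143}{9307} + 37803 \left(- \frac{10017357}{4429}\right) = \frac{46143}{9307} - \frac{378686146671}{4429} = - \frac{3524431762699650}{41220703}$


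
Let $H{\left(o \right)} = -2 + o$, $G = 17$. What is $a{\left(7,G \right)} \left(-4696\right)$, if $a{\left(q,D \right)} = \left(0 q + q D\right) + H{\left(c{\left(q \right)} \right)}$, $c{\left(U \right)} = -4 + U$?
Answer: $-563520$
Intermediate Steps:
$a{\left(q,D \right)} = -6 + q + D q$ ($a{\left(q,D \right)} = \left(0 q + q D\right) + \left(-2 + \left(-4 + q\right)\right) = \left(0 + D q\right) + \left(-6 + q\right) = D q + \left(-6 + q\right) = -6 + q + D q$)
$a{\left(7,G \right)} \left(-4696\right) = \left(-6 + 7 + 17 \cdot 7\right) \left(-4696\right) = \left(-6 + 7 + 119\right) \left(-4696\right) = 120 \left(-4696\right) = -563520$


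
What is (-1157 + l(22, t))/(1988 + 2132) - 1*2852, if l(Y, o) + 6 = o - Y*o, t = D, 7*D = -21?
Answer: -587567/206 ≈ -2852.3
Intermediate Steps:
D = -3 (D = (1/7)*(-21) = -3)
t = -3
l(Y, o) = -6 + o - Y*o (l(Y, o) = -6 + (o - Y*o) = -6 + o - Y*o)
(-1157 + l(22, t))/(1988 + 2132) - 1*2852 = (-1157 + (-6 - 3 - 1*22*(-3)))/(1988 + 2132) - 1*2852 = (-1157 + (-6 - 3 + 66))/4120 - 2852 = (-1157 + 57)*(1/4120) - 2852 = -1100*1/4120 - 2852 = -55/206 - 2852 = -587567/206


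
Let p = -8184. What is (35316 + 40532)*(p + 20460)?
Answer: 931110048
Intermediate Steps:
(35316 + 40532)*(p + 20460) = (35316 + 40532)*(-8184 + 20460) = 75848*12276 = 931110048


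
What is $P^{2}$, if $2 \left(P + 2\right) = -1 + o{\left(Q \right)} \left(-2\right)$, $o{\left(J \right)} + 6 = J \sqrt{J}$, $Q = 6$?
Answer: $\frac{913}{4} - 42 \sqrt{6} \approx 125.37$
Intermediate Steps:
$o{\left(J \right)} = -6 + J^{\frac{3}{2}}$ ($o{\left(J \right)} = -6 + J \sqrt{J} = -6 + J^{\frac{3}{2}}$)
$P = \frac{7}{2} - 6 \sqrt{6}$ ($P = -2 + \frac{-1 + \left(-6 + 6^{\frac{3}{2}}\right) \left(-2\right)}{2} = -2 + \frac{-1 + \left(-6 + 6 \sqrt{6}\right) \left(-2\right)}{2} = -2 + \frac{-1 + \left(12 - 12 \sqrt{6}\right)}{2} = -2 + \frac{11 - 12 \sqrt{6}}{2} = -2 + \left(\frac{11}{2} - 6 \sqrt{6}\right) = \frac{7}{2} - 6 \sqrt{6} \approx -11.197$)
$P^{2} = \left(\frac{7}{2} - 6 \sqrt{6}\right)^{2}$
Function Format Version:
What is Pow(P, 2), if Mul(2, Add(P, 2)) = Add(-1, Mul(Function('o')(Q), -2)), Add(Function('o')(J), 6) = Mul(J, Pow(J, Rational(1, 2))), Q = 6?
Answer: Add(Rational(913, 4), Mul(-42, Pow(6, Rational(1, 2)))) ≈ 125.37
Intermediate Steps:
Function('o')(J) = Add(-6, Pow(J, Rational(3, 2))) (Function('o')(J) = Add(-6, Mul(J, Pow(J, Rational(1, 2)))) = Add(-6, Pow(J, Rational(3, 2))))
P = Add(Rational(7, 2), Mul(-6, Pow(6, Rational(1, 2)))) (P = Add(-2, Mul(Rational(1, 2), Add(-1, Mul(Add(-6, Pow(6, Rational(3, 2))), -2)))) = Add(-2, Mul(Rational(1, 2), Add(-1, Mul(Add(-6, Mul(6, Pow(6, Rational(1, 2)))), -2)))) = Add(-2, Mul(Rational(1, 2), Add(-1, Add(12, Mul(-12, Pow(6, Rational(1, 2))))))) = Add(-2, Mul(Rational(1, 2), Add(11, Mul(-12, Pow(6, Rational(1, 2)))))) = Add(-2, Add(Rational(11, 2), Mul(-6, Pow(6, Rational(1, 2))))) = Add(Rational(7, 2), Mul(-6, Pow(6, Rational(1, 2)))) ≈ -11.197)
Pow(P, 2) = Pow(Add(Rational(7, 2), Mul(-6, Pow(6, Rational(1, 2)))), 2)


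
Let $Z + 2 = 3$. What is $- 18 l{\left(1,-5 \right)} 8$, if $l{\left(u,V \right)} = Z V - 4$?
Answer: $1296$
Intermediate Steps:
$Z = 1$ ($Z = -2 + 3 = 1$)
$l{\left(u,V \right)} = -4 + V$ ($l{\left(u,V \right)} = 1 V - 4 = V - 4 = -4 + V$)
$- 18 l{\left(1,-5 \right)} 8 = - 18 \left(-4 - 5\right) 8 = \left(-18\right) \left(-9\right) 8 = 162 \cdot 8 = 1296$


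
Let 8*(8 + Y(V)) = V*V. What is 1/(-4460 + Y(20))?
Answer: -1/4418 ≈ -0.00022635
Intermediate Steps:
Y(V) = -8 + V**2/8 (Y(V) = -8 + (V*V)/8 = -8 + V**2/8)
1/(-4460 + Y(20)) = 1/(-4460 + (-8 + (1/8)*20**2)) = 1/(-4460 + (-8 + (1/8)*400)) = 1/(-4460 + (-8 + 50)) = 1/(-4460 + 42) = 1/(-4418) = -1/4418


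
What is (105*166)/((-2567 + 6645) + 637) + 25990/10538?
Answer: 30622019/4968667 ≈ 6.1630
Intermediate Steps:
(105*166)/((-2567 + 6645) + 637) + 25990/10538 = 17430/(4078 + 637) + 25990*(1/10538) = 17430/4715 + 12995/5269 = 17430*(1/4715) + 12995/5269 = 3486/943 + 12995/5269 = 30622019/4968667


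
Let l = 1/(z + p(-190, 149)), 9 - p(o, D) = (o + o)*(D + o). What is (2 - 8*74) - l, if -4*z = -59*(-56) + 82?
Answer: -19372648/32835 ≈ -590.00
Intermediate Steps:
p(o, D) = 9 - 2*o*(D + o) (p(o, D) = 9 - (o + o)*(D + o) = 9 - 2*o*(D + o))
z = -1693/2 (z = -(-59*(-56) + 82)/4 = -(3304 + 82)/4 = -1/4*3386 = -1693/2 ≈ -846.50)
l = -2/32835 (l = 1/(-1693/2 + (9 - 2*(-190)**2 - 2*149*(-190))) = 1/(-1693/2 + (9 - 2*36100 + 56620)) = 1/(-1693/2 + (9 - 72200 + 56620)) = 1/(-1693/2 - 15571) = 1/(-32835/2) = -2/32835 ≈ -6.0911e-5)
(2 - 8*74) - l = (2 - 8*74) - 1*(-2/32835) = (2 - 592) + 2/32835 = -590 + 2/32835 = -19372648/32835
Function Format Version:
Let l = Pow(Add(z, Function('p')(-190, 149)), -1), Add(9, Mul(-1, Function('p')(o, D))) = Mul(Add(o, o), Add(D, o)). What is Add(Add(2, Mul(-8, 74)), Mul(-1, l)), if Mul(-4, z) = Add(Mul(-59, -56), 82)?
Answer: Rational(-19372648, 32835) ≈ -590.00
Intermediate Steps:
Function('p')(o, D) = Add(9, Mul(-2, o, Add(D, o))) (Function('p')(o, D) = Add(9, Mul(-1, Mul(Add(o, o), Add(D, o)))) = Add(9, Mul(-1, Mul(Mul(2, o), Add(D, o)))) = Add(9, Mul(-1, Mul(2, o, Add(D, o)))) = Add(9, Mul(-2, o, Add(D, o))))
z = Rational(-1693, 2) (z = Mul(Rational(-1, 4), Add(Mul(-59, -56), 82)) = Mul(Rational(-1, 4), Add(3304, 82)) = Mul(Rational(-1, 4), 3386) = Rational(-1693, 2) ≈ -846.50)
l = Rational(-2, 32835) (l = Pow(Add(Rational(-1693, 2), Add(9, Mul(-2, Pow(-190, 2)), Mul(-2, 149, -190))), -1) = Pow(Add(Rational(-1693, 2), Add(9, Mul(-2, 36100), 56620)), -1) = Pow(Add(Rational(-1693, 2), Add(9, -72200, 56620)), -1) = Pow(Add(Rational(-1693, 2), -15571), -1) = Pow(Rational(-32835, 2), -1) = Rational(-2, 32835) ≈ -6.0911e-5)
Add(Add(2, Mul(-8, 74)), Mul(-1, l)) = Add(Add(2, Mul(-8, 74)), Mul(-1, Rational(-2, 32835))) = Add(Add(2, -592), Rational(2, 32835)) = Add(-590, Rational(2, 32835)) = Rational(-19372648, 32835)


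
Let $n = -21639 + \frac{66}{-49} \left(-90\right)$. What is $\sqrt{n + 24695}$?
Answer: $\frac{2 \sqrt{38921}}{7} \approx 56.367$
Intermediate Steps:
$n = - \frac{1054371}{49}$ ($n = -21639 + 66 \left(- \frac{1}{49}\right) \left(-90\right) = -21639 - - \frac{5940}{49} = -21639 + \frac{5940}{49} = - \frac{1054371}{49} \approx -21518.0$)
$\sqrt{n + 24695} = \sqrt{- \frac{1054371}{49} + 24695} = \sqrt{\frac{155684}{49}} = \frac{2 \sqrt{38921}}{7}$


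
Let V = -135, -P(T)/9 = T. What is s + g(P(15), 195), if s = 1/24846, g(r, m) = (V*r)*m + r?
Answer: 88296224041/24846 ≈ 3.5537e+6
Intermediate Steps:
P(T) = -9*T
g(r, m) = r - 135*m*r (g(r, m) = (-135*r)*m + r = -135*m*r + r = r - 135*m*r)
s = 1/24846 ≈ 4.0248e-5
s + g(P(15), 195) = 1/24846 + (-9*15)*(1 - 135*195) = 1/24846 - 135*(1 - 26325) = 1/24846 - 135*(-26324) = 1/24846 + 3553740 = 88296224041/24846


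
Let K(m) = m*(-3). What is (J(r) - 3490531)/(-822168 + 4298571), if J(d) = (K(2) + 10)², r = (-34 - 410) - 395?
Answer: -7915/7883 ≈ -1.0041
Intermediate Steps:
K(m) = -3*m
r = -839 (r = -444 - 395 = -839)
J(d) = 16 (J(d) = (-3*2 + 10)² = (-6 + 10)² = 4² = 16)
(J(r) - 3490531)/(-822168 + 4298571) = (16 - 3490531)/(-822168 + 4298571) = -3490515/3476403 = -3490515*1/3476403 = -7915/7883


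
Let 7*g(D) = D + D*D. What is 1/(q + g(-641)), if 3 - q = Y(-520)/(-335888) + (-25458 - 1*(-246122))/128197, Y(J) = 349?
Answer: 43059833936/2523607430696449 ≈ 1.7063e-5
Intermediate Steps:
g(D) = D/7 + D²/7 (g(D) = (D + D*D)/7 = (D + D²)/7 = D/7 + D²/7)
q = 55105852929/43059833936 (q = 3 - (349/(-335888) + (-25458 - 1*(-246122))/128197) = 3 - (349*(-1/335888) + (-25458 + 246122)*(1/128197)) = 3 - (-349/335888 + 220664*(1/128197)) = 3 - (-349/335888 + 220664/128197) = 3 - 1*74073648879/43059833936 = 3 - 74073648879/43059833936 = 55105852929/43059833936 ≈ 1.2798)
1/(q + g(-641)) = 1/(55105852929/43059833936 + (⅐)*(-641)*(1 - 641)) = 1/(55105852929/43059833936 + (⅐)*(-641)*(-640)) = 1/(55105852929/43059833936 + 410240/7) = 1/(2523607430696449/43059833936) = 43059833936/2523607430696449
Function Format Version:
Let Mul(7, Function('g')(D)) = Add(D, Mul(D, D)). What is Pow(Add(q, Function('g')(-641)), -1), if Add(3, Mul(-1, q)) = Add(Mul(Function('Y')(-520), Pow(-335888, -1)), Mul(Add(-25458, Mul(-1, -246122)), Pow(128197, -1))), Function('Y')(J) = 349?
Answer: Rational(43059833936, 2523607430696449) ≈ 1.7063e-5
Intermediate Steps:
Function('g')(D) = Add(Mul(Rational(1, 7), D), Mul(Rational(1, 7), Pow(D, 2))) (Function('g')(D) = Mul(Rational(1, 7), Add(D, Mul(D, D))) = Mul(Rational(1, 7), Add(D, Pow(D, 2))) = Add(Mul(Rational(1, 7), D), Mul(Rational(1, 7), Pow(D, 2))))
q = Rational(55105852929, 43059833936) (q = Add(3, Mul(-1, Add(Mul(349, Pow(-335888, -1)), Mul(Add(-25458, Mul(-1, -246122)), Pow(128197, -1))))) = Add(3, Mul(-1, Add(Mul(349, Rational(-1, 335888)), Mul(Add(-25458, 246122), Rational(1, 128197))))) = Add(3, Mul(-1, Add(Rational(-349, 335888), Mul(220664, Rational(1, 128197))))) = Add(3, Mul(-1, Add(Rational(-349, 335888), Rational(220664, 128197)))) = Add(3, Mul(-1, Rational(74073648879, 43059833936))) = Add(3, Rational(-74073648879, 43059833936)) = Rational(55105852929, 43059833936) ≈ 1.2798)
Pow(Add(q, Function('g')(-641)), -1) = Pow(Add(Rational(55105852929, 43059833936), Mul(Rational(1, 7), -641, Add(1, -641))), -1) = Pow(Add(Rational(55105852929, 43059833936), Mul(Rational(1, 7), -641, -640)), -1) = Pow(Add(Rational(55105852929, 43059833936), Rational(410240, 7)), -1) = Pow(Rational(2523607430696449, 43059833936), -1) = Rational(43059833936, 2523607430696449)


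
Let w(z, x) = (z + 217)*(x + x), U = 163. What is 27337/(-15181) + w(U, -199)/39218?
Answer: -1684038453/297684229 ≈ -5.6571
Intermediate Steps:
w(z, x) = 2*x*(217 + z) (w(z, x) = (217 + z)*(2*x) = 2*x*(217 + z))
27337/(-15181) + w(U, -199)/39218 = 27337/(-15181) + (2*(-199)*(217 + 163))/39218 = 27337*(-1/15181) + (2*(-199)*380)*(1/39218) = -27337/15181 - 151240*1/39218 = -27337/15181 - 75620/19609 = -1684038453/297684229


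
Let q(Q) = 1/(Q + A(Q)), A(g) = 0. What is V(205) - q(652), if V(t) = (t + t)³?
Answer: 44936491999/652 ≈ 6.8921e+7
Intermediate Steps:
V(t) = 8*t³ (V(t) = (2*t)³ = 8*t³)
q(Q) = 1/Q (q(Q) = 1/(Q + 0) = 1/Q)
V(205) - q(652) = 8*205³ - 1/652 = 8*8615125 - 1*1/652 = 68921000 - 1/652 = 44936491999/652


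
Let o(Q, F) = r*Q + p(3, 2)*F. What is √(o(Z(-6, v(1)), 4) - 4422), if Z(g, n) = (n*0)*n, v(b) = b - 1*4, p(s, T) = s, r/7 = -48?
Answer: 21*I*√10 ≈ 66.408*I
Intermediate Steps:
r = -336 (r = 7*(-48) = -336)
v(b) = -4 + b (v(b) = b - 4 = -4 + b)
Z(g, n) = 0 (Z(g, n) = 0*n = 0)
o(Q, F) = -336*Q + 3*F
√(o(Z(-6, v(1)), 4) - 4422) = √((-336*0 + 3*4) - 4422) = √((0 + 12) - 4422) = √(12 - 4422) = √(-4410) = 21*I*√10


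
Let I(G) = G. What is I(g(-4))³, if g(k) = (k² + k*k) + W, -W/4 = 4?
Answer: 4096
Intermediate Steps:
W = -16 (W = -4*4 = -16)
g(k) = -16 + 2*k² (g(k) = (k² + k*k) - 16 = (k² + k²) - 16 = 2*k² - 16 = -16 + 2*k²)
I(g(-4))³ = (-16 + 2*(-4)²)³ = (-16 + 2*16)³ = (-16 + 32)³ = 16³ = 4096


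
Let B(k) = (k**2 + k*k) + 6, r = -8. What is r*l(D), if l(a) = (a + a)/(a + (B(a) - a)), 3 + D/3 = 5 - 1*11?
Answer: 18/61 ≈ 0.29508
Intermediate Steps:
B(k) = 6 + 2*k**2 (B(k) = (k**2 + k**2) + 6 = 2*k**2 + 6 = 6 + 2*k**2)
D = -27 (D = -9 + 3*(5 - 1*11) = -9 + 3*(5 - 11) = -9 + 3*(-6) = -9 - 18 = -27)
l(a) = 2*a/(6 + 2*a**2) (l(a) = (a + a)/(a + ((6 + 2*a**2) - a)) = (2*a)/(a + (6 - a + 2*a**2)) = (2*a)/(6 + 2*a**2) = 2*a/(6 + 2*a**2))
r*l(D) = -(-216)/(3 + (-27)**2) = -(-216)/(3 + 729) = -(-216)/732 = -8*(-9/244) = 18/61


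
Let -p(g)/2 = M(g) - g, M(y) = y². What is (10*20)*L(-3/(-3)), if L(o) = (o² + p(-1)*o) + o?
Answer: -400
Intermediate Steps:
p(g) = -2*g² + 2*g (p(g) = -2*(g² - g) = -2*g² + 2*g)
L(o) = o² - 3*o (L(o) = (o² + (2*(-1)*(1 - 1*(-1)))*o) + o = (o² + (2*(-1)*(1 + 1))*o) + o = (o² + (2*(-1)*2)*o) + o = (o² - 4*o) + o = o² - 3*o)
(10*20)*L(-3/(-3)) = (10*20)*((-3/(-3))*(-3 - 3/(-3))) = 200*((-3*(-⅓))*(-3 - 3*(-⅓))) = 200*(1*(-3 + 1)) = 200*(1*(-2)) = 200*(-2) = -400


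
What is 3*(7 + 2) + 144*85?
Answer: 12267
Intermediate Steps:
3*(7 + 2) + 144*85 = 3*9 + 12240 = 27 + 12240 = 12267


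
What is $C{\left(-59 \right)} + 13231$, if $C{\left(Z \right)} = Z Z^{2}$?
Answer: $-192148$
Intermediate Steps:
$C{\left(Z \right)} = Z^{3}$
$C{\left(-59 \right)} + 13231 = \left(-59\right)^{3} + 13231 = -205379 + 13231 = -192148$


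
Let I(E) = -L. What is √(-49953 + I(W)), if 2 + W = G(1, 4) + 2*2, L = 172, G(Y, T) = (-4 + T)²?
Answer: 5*I*√2005 ≈ 223.89*I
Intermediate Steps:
W = 2 (W = -2 + ((-4 + 4)² + 2*2) = -2 + (0² + 4) = -2 + (0 + 4) = -2 + 4 = 2)
I(E) = -172 (I(E) = -1*172 = -172)
√(-49953 + I(W)) = √(-49953 - 172) = √(-50125) = 5*I*√2005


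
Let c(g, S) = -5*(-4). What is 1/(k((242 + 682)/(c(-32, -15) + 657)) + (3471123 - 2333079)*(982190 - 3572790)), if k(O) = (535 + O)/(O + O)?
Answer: -1848/5448304620904081 ≈ -3.3919e-13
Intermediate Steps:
c(g, S) = 20
k(O) = (535 + O)/(2*O) (k(O) = (535 + O)/((2*O)) = (535 + O)*(1/(2*O)) = (535 + O)/(2*O))
1/(k((242 + 682)/(c(-32, -15) + 657)) + (3471123 - 2333079)*(982190 - 3572790)) = 1/((535 + (242 + 682)/(20 + 657))/(2*(((242 + 682)/(20 + 657)))) + (3471123 - 2333079)*(982190 - 3572790)) = 1/((535 + 924/677)/(2*((924/677))) + 1138044*(-2590600)) = 1/((535 + 924*(1/677))/(2*((924*(1/677)))) - 2948216786400) = 1/((535 + 924/677)/(2*(924/677)) - 2948216786400) = 1/((½)*(677/924)*(363119/677) - 2948216786400) = 1/(363119/1848 - 2948216786400) = 1/(-5448304620904081/1848) = -1848/5448304620904081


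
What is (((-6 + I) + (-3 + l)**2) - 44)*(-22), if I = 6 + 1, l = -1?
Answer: 594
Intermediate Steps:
I = 7
(((-6 + I) + (-3 + l)**2) - 44)*(-22) = (((-6 + 7) + (-3 - 1)**2) - 44)*(-22) = ((1 + (-4)**2) - 44)*(-22) = ((1 + 16) - 44)*(-22) = (17 - 44)*(-22) = -27*(-22) = 594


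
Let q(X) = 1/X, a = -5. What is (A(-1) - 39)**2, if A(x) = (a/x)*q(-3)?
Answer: 14884/9 ≈ 1653.8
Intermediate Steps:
A(x) = 5/(3*x) (A(x) = -5/x/(-3) = -5/x*(-1/3) = 5/(3*x))
(A(-1) - 39)**2 = ((5/3)/(-1) - 39)**2 = ((5/3)*(-1) - 39)**2 = (-5/3 - 39)**2 = (-122/3)**2 = 14884/9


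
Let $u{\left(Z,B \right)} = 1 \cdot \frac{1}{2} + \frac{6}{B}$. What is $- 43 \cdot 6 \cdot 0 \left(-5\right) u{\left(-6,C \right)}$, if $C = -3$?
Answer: $0$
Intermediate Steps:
$u{\left(Z,B \right)} = \frac{1}{2} + \frac{6}{B}$ ($u{\left(Z,B \right)} = 1 \cdot \frac{1}{2} + \frac{6}{B} = \frac{1}{2} + \frac{6}{B}$)
$- 43 \cdot 6 \cdot 0 \left(-5\right) u{\left(-6,C \right)} = - 43 \cdot 6 \cdot 0 \left(-5\right) \frac{12 - 3}{2 \left(-3\right)} = - 43 \cdot 0 \left(-5\right) \frac{1}{2} \left(- \frac{1}{3}\right) 9 = \left(-43\right) 0 \left(- \frac{3}{2}\right) = 0 \left(- \frac{3}{2}\right) = 0$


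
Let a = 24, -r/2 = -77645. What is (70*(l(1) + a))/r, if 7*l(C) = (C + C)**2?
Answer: 172/15529 ≈ 0.011076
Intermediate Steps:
r = 155290 (r = -2*(-77645) = 155290)
l(C) = 4*C**2/7 (l(C) = (C + C)**2/7 = (2*C)**2/7 = (4*C**2)/7 = 4*C**2/7)
(70*(l(1) + a))/r = (70*((4/7)*1**2 + 24))/155290 = (70*((4/7)*1 + 24))*(1/155290) = (70*(4/7 + 24))*(1/155290) = (70*(172/7))*(1/155290) = 1720*(1/155290) = 172/15529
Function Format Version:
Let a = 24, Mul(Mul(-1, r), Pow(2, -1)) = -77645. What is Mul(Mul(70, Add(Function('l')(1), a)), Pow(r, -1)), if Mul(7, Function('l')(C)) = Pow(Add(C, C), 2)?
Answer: Rational(172, 15529) ≈ 0.011076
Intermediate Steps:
r = 155290 (r = Mul(-2, -77645) = 155290)
Function('l')(C) = Mul(Rational(4, 7), Pow(C, 2)) (Function('l')(C) = Mul(Rational(1, 7), Pow(Add(C, C), 2)) = Mul(Rational(1, 7), Pow(Mul(2, C), 2)) = Mul(Rational(1, 7), Mul(4, Pow(C, 2))) = Mul(Rational(4, 7), Pow(C, 2)))
Mul(Mul(70, Add(Function('l')(1), a)), Pow(r, -1)) = Mul(Mul(70, Add(Mul(Rational(4, 7), Pow(1, 2)), 24)), Pow(155290, -1)) = Mul(Mul(70, Add(Mul(Rational(4, 7), 1), 24)), Rational(1, 155290)) = Mul(Mul(70, Add(Rational(4, 7), 24)), Rational(1, 155290)) = Mul(Mul(70, Rational(172, 7)), Rational(1, 155290)) = Mul(1720, Rational(1, 155290)) = Rational(172, 15529)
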